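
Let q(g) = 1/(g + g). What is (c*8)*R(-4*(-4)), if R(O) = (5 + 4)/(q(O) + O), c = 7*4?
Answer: 7168/57 ≈ 125.75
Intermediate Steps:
c = 28
q(g) = 1/(2*g)
R(O) = 9/(O + 1/(2*O)) (R(O) = (5 + 4)/(1/(2*O) + O) = 9/(O + 1/(2*O)))
(c*8)*R(-4*(-4)) = (28*8)*(18*(-4*(-4))/(1 + 2*(-4*(-4))²)) = 224*(18*16/(1 + 2*16²)) = 224*(18*16/(1 + 2*256)) = 224*(18*16/(1 + 512)) = 224*(18*16/513) = 224*(18*16*(1/513)) = 224*(32/57) = 7168/57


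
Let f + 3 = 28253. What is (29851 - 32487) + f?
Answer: 25614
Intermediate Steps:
f = 28250 (f = -3 + 28253 = 28250)
(29851 - 32487) + f = (29851 - 32487) + 28250 = -2636 + 28250 = 25614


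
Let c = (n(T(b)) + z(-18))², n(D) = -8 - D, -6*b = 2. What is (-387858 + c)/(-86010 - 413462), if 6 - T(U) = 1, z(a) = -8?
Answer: 387417/499472 ≈ 0.77565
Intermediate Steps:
b = -⅓ (b = -⅙*2 = -⅓ ≈ -0.33333)
T(U) = 5 (T(U) = 6 - 1*1 = 6 - 1 = 5)
c = 441 (c = ((-8 - 1*5) - 8)² = ((-8 - 5) - 8)² = (-13 - 8)² = (-21)² = 441)
(-387858 + c)/(-86010 - 413462) = (-387858 + 441)/(-86010 - 413462) = -387417/(-499472) = -387417*(-1/499472) = 387417/499472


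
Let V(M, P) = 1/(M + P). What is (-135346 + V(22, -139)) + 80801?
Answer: -6381766/117 ≈ -54545.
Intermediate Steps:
(-135346 + V(22, -139)) + 80801 = (-135346 + 1/(22 - 139)) + 80801 = (-135346 + 1/(-117)) + 80801 = (-135346 - 1/117) + 80801 = -15835483/117 + 80801 = -6381766/117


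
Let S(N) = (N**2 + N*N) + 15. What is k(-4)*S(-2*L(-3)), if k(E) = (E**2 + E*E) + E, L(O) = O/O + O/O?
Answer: 1316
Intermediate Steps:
L(O) = 2 (L(O) = 1 + 1 = 2)
S(N) = 15 + 2*N**2 (S(N) = (N**2 + N**2) + 15 = 2*N**2 + 15 = 15 + 2*N**2)
k(E) = E + 2*E**2 (k(E) = (E**2 + E**2) + E = 2*E**2 + E = E + 2*E**2)
k(-4)*S(-2*L(-3)) = (-4*(1 + 2*(-4)))*(15 + 2*(-2*2)**2) = (-4*(1 - 8))*(15 + 2*(-4)**2) = (-4*(-7))*(15 + 2*16) = 28*(15 + 32) = 28*47 = 1316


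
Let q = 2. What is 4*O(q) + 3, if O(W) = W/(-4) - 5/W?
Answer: -9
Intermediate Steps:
O(W) = -5/W - W/4 (O(W) = W*(-¼) - 5/W = -W/4 - 5/W = -5/W - W/4)
4*O(q) + 3 = 4*(-5/2 - ¼*2) + 3 = 4*(-5*½ - ½) + 3 = 4*(-5/2 - ½) + 3 = 4*(-3) + 3 = -12 + 3 = -9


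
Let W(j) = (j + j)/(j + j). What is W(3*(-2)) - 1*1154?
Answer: -1153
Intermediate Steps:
W(j) = 1 (W(j) = (2*j)/((2*j)) = (2*j)*(1/(2*j)) = 1)
W(3*(-2)) - 1*1154 = 1 - 1*1154 = 1 - 1154 = -1153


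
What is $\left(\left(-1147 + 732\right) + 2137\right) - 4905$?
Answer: $-3183$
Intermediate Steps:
$\left(\left(-1147 + 732\right) + 2137\right) - 4905 = \left(-415 + 2137\right) - 4905 = 1722 - 4905 = -3183$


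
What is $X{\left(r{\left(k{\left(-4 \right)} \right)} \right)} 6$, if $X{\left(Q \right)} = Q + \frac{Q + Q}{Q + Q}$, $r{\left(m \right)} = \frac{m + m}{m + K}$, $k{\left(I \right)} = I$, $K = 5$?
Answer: $-42$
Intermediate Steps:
$r{\left(m \right)} = \frac{2 m}{5 + m}$ ($r{\left(m \right)} = \frac{m + m}{m + 5} = \frac{2 m}{5 + m}$)
$X{\left(Q \right)} = 1 + Q$ ($X{\left(Q \right)} = Q + \frac{2 Q}{2 Q} = Q + 2 Q \frac{1}{2 Q} = Q + 1 = 1 + Q$)
$X{\left(r{\left(k{\left(-4 \right)} \right)} \right)} 6 = \left(1 + 2 \left(-4\right) \frac{1}{5 - 4}\right) 6 = \left(1 + 2 \left(-4\right) 1^{-1}\right) 6 = \left(1 + 2 \left(-4\right) 1\right) 6 = \left(1 - 8\right) 6 = \left(-7\right) 6 = -42$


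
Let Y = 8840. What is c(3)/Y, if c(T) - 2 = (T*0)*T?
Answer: 1/4420 ≈ 0.00022624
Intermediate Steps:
c(T) = 2 (c(T) = 2 + (T*0)*T = 2 + 0*T = 2 + 0 = 2)
c(3)/Y = 2/8840 = 2*(1/8840) = 1/4420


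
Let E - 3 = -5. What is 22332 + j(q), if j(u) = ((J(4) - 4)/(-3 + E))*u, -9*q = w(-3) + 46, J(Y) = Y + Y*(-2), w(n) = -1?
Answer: 22324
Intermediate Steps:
E = -2 (E = 3 - 5 = -2)
J(Y) = -Y (J(Y) = Y - 2*Y = -Y)
q = -5 (q = -(-1 + 46)/9 = -⅑*45 = -5)
j(u) = 8*u/5 (j(u) = ((-1*4 - 4)/(-3 - 2))*u = ((-4 - 4)/(-5))*u = (-8*(-⅕))*u = 8*u/5)
22332 + j(q) = 22332 + (8/5)*(-5) = 22332 - 8 = 22324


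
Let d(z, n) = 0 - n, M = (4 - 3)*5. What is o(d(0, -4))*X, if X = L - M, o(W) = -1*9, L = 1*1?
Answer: 36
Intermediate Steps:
L = 1
M = 5 (M = 1*5 = 5)
d(z, n) = -n
o(W) = -9
X = -4 (X = 1 - 1*5 = 1 - 5 = -4)
o(d(0, -4))*X = -9*(-4) = 36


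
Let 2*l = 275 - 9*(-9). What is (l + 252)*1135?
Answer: 488050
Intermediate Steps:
l = 178 (l = (275 - 9*(-9))/2 = (275 - 1*(-81))/2 = (275 + 81)/2 = (½)*356 = 178)
(l + 252)*1135 = (178 + 252)*1135 = 430*1135 = 488050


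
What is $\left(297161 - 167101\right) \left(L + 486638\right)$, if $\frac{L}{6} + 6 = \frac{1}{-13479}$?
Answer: $\frac{284350540087040}{4493} \approx 6.3287 \cdot 10^{10}$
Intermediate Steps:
$L = - \frac{161750}{4493}$ ($L = -36 + \frac{6}{-13479} = -36 + 6 \left(- \frac{1}{13479}\right) = -36 - \frac{2}{4493} = - \frac{161750}{4493} \approx -36.0$)
$\left(297161 - 167101\right) \left(L + 486638\right) = \left(297161 - 167101\right) \left(- \frac{161750}{4493} + 486638\right) = 130060 \cdot \frac{2186302784}{4493} = \frac{284350540087040}{4493}$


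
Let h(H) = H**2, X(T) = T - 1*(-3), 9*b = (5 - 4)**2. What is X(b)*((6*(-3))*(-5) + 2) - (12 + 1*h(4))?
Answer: 2324/9 ≈ 258.22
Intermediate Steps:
b = 1/9 (b = (5 - 4)**2/9 = (1/9)*1**2 = (1/9)*1 = 1/9 ≈ 0.11111)
X(T) = 3 + T (X(T) = T + 3 = 3 + T)
X(b)*((6*(-3))*(-5) + 2) - (12 + 1*h(4)) = (3 + 1/9)*((6*(-3))*(-5) + 2) - (12 + 1*4**2) = 28*(-18*(-5) + 2)/9 - (12 + 1*16) = 28*(90 + 2)/9 - (12 + 16) = (28/9)*92 - 1*28 = 2576/9 - 28 = 2324/9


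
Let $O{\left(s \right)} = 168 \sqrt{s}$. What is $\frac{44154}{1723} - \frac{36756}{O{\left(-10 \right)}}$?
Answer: $\frac{44154}{1723} + \frac{3063 i \sqrt{10}}{140} \approx 25.626 + 69.186 i$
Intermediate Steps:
$\frac{44154}{1723} - \frac{36756}{O{\left(-10 \right)}} = \frac{44154}{1723} - \frac{36756}{168 \sqrt{-10}} = 44154 \cdot \frac{1}{1723} - \frac{36756}{168 i \sqrt{10}} = \frac{44154}{1723} - \frac{36756}{168 i \sqrt{10}} = \frac{44154}{1723} - 36756 \left(- \frac{i \sqrt{10}}{1680}\right) = \frac{44154}{1723} + \frac{3063 i \sqrt{10}}{140}$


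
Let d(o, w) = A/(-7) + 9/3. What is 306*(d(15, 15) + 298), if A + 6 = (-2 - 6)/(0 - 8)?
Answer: 646272/7 ≈ 92325.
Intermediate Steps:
A = -5 (A = -6 + (-2 - 6)/(0 - 8) = -6 - 8/(-8) = -6 - 8*(-1/8) = -6 + 1 = -5)
d(o, w) = 26/7 (d(o, w) = -5/(-7) + 9/3 = -5*(-1/7) + 9*(1/3) = 5/7 + 3 = 26/7)
306*(d(15, 15) + 298) = 306*(26/7 + 298) = 306*(2112/7) = 646272/7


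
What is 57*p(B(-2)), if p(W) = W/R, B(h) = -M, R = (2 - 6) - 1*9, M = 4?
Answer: 228/13 ≈ 17.538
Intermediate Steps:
R = -13 (R = -4 - 9 = -13)
B(h) = -4 (B(h) = -1*4 = -4)
p(W) = -W/13 (p(W) = W/(-13) = W*(-1/13) = -W/13)
57*p(B(-2)) = 57*(-1/13*(-4)) = 57*(4/13) = 228/13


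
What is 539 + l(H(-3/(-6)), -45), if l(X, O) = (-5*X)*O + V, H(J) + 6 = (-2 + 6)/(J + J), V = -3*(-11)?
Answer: 122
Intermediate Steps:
V = 33
H(J) = -6 + 2/J (H(J) = -6 + (-2 + 6)/(J + J) = -6 + 4/((2*J)) = -6 + 4*(1/(2*J)) = -6 + 2/J)
l(X, O) = 33 - 5*O*X (l(X, O) = (-5*X)*O + 33 = -5*O*X + 33 = 33 - 5*O*X)
539 + l(H(-3/(-6)), -45) = 539 + (33 - 5*(-45)*(-6 + 2/((-3/(-6))))) = 539 + (33 - 5*(-45)*(-6 + 2/((-3*(-⅙))))) = 539 + (33 - 5*(-45)*(-6 + 2/(½))) = 539 + (33 - 5*(-45)*(-6 + 2*2)) = 539 + (33 - 5*(-45)*(-6 + 4)) = 539 + (33 - 5*(-45)*(-2)) = 539 + (33 - 450) = 539 - 417 = 122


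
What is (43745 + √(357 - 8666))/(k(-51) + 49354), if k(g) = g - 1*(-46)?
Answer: 43745/49349 + I*√8309/49349 ≈ 0.88644 + 0.0018471*I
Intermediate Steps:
k(g) = 46 + g (k(g) = g + 46 = 46 + g)
(43745 + √(357 - 8666))/(k(-51) + 49354) = (43745 + √(357 - 8666))/((46 - 51) + 49354) = (43745 + √(-8309))/(-5 + 49354) = (43745 + I*√8309)/49349 = (43745 + I*√8309)*(1/49349) = 43745/49349 + I*√8309/49349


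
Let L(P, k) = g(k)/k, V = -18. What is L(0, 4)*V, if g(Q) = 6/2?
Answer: -27/2 ≈ -13.500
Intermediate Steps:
g(Q) = 3 (g(Q) = 6*(1/2) = 3)
L(P, k) = 3/k
L(0, 4)*V = (3/4)*(-18) = -27/2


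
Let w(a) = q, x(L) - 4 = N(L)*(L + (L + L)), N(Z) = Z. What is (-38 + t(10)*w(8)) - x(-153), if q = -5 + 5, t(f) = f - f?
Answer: -70269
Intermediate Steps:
t(f) = 0
x(L) = 4 + 3*L² (x(L) = 4 + L*(L + (L + L)) = 4 + L*(L + 2*L) = 4 + L*(3*L) = 4 + 3*L²)
q = 0
w(a) = 0
(-38 + t(10)*w(8)) - x(-153) = (-38 + 0*0) - (4 + 3*(-153)²) = (-38 + 0) - (4 + 3*23409) = -38 - (4 + 70227) = -38 - 1*70231 = -38 - 70231 = -70269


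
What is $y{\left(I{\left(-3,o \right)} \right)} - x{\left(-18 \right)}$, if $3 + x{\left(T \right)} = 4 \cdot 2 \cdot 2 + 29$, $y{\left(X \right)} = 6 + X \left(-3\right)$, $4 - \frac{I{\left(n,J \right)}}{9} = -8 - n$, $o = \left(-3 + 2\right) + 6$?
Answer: $-279$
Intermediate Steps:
$o = 5$ ($o = -1 + 6 = 5$)
$I{\left(n,J \right)} = 108 + 9 n$ ($I{\left(n,J \right)} = 36 - 9 \left(-8 - n\right) = 36 + \left(72 + 9 n\right) = 108 + 9 n$)
$y{\left(X \right)} = 6 - 3 X$
$x{\left(T \right)} = 42$ ($x{\left(T \right)} = -3 + \left(4 \cdot 2 \cdot 2 + 29\right) = -3 + \left(8 \cdot 2 + 29\right) = -3 + \left(16 + 29\right) = -3 + 45 = 42$)
$y{\left(I{\left(-3,o \right)} \right)} - x{\left(-18 \right)} = \left(6 - 3 \left(108 + 9 \left(-3\right)\right)\right) - 42 = \left(6 - 3 \left(108 - 27\right)\right) - 42 = \left(6 - 243\right) - 42 = -237 - 42 = -279$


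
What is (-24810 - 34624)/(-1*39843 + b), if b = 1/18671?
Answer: 554846107/371954326 ≈ 1.4917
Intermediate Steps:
b = 1/18671 ≈ 5.3559e-5
(-24810 - 34624)/(-1*39843 + b) = (-24810 - 34624)/(-1*39843 + 1/18671) = -59434/(-39843 + 1/18671) = -59434/(-743908652/18671) = -59434*(-18671/743908652) = 554846107/371954326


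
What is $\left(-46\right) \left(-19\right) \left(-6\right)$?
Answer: $-5244$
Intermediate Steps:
$\left(-46\right) \left(-19\right) \left(-6\right) = 874 \left(-6\right) = -5244$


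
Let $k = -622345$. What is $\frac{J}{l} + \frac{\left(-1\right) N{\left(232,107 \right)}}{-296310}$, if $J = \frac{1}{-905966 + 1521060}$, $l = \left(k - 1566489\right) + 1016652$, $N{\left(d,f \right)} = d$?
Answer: $\frac{4919779129669}{6283533433166220} \approx 0.00078296$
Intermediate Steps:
$l = -1172182$ ($l = \left(-622345 - 1566489\right) + 1016652 = -2188834 + 1016652 = -1172182$)
$J = \frac{1}{615094} \approx 1.6258 \cdot 10^{-6}$
$\frac{J}{l} + \frac{\left(-1\right) N{\left(232,107 \right)}}{-296310} = \frac{1}{615094 \left(-1172182\right)} + \frac{\left(-1\right) 232}{-296310} = \frac{1}{615094} \left(- \frac{1}{1172182}\right) - - \frac{116}{148155} = - \frac{1}{721002115108} + \frac{116}{148155} = \frac{4919779129669}{6283533433166220}$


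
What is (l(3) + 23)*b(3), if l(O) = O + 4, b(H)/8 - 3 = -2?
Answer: 240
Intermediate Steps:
b(H) = 8 (b(H) = 24 + 8*(-2) = 24 - 16 = 8)
l(O) = 4 + O
(l(3) + 23)*b(3) = ((4 + 3) + 23)*8 = (7 + 23)*8 = 30*8 = 240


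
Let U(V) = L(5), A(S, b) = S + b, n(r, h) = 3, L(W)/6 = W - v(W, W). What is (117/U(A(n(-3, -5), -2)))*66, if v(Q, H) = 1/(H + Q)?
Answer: 12870/49 ≈ 262.65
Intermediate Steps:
L(W) = -3/W + 6*W (L(W) = 6*(W - 1/(W + W)) = 6*(W - 1/(2*W)) = -3/W + 6*W)
U(V) = 147/5 (U(V) = -3/5 + 6*5 = -3*⅕ + 30 = -⅗ + 30 = 147/5)
(117/U(A(n(-3, -5), -2)))*66 = (117/(147/5))*66 = (117*(5/147))*66 = (195/49)*66 = 12870/49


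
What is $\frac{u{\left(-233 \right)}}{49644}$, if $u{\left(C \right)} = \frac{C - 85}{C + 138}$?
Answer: $\frac{53}{786030} \approx 6.7427 \cdot 10^{-5}$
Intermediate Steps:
$u{\left(C \right)} = \frac{-85 + C}{138 + C}$
$\frac{u{\left(-233 \right)}}{49644} = \frac{\frac{1}{138 - 233} \left(-85 - 233\right)}{49644} = \frac{1}{-95} \left(-318\right) \frac{1}{49644} = \left(- \frac{1}{95}\right) \left(-318\right) \frac{1}{49644} = \frac{318}{95} \cdot \frac{1}{49644} = \frac{53}{786030}$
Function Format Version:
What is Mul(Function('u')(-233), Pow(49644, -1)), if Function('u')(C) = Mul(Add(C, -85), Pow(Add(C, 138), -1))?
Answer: Rational(53, 786030) ≈ 6.7427e-5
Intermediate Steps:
Function('u')(C) = Mul(Pow(Add(138, C), -1), Add(-85, C)) (Function('u')(C) = Mul(Add(-85, C), Pow(Add(138, C), -1)) = Mul(Pow(Add(138, C), -1), Add(-85, C)))
Mul(Function('u')(-233), Pow(49644, -1)) = Mul(Mul(Pow(Add(138, -233), -1), Add(-85, -233)), Pow(49644, -1)) = Mul(Mul(Pow(-95, -1), -318), Rational(1, 49644)) = Mul(Mul(Rational(-1, 95), -318), Rational(1, 49644)) = Mul(Rational(318, 95), Rational(1, 49644)) = Rational(53, 786030)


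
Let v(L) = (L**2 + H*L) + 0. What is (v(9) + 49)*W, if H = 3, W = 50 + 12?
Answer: 9734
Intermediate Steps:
W = 62
v(L) = L**2 + 3*L (v(L) = (L**2 + 3*L) + 0 = L**2 + 3*L)
(v(9) + 49)*W = (9*(3 + 9) + 49)*62 = (9*12 + 49)*62 = (108 + 49)*62 = 157*62 = 9734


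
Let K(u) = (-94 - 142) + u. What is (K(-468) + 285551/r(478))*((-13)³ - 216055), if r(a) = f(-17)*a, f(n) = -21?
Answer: 114618202454/717 ≈ 1.5986e+8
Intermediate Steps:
r(a) = -21*a
K(u) = -236 + u
(K(-468) + 285551/r(478))*((-13)³ - 216055) = ((-236 - 468) + 285551/((-21*478)))*((-13)³ - 216055) = (-704 + 285551/(-10038))*(-2197 - 216055) = (-704 + 285551*(-1/10038))*(-218252) = (-704 - 40793/1434)*(-218252) = -1050329/1434*(-218252) = 114618202454/717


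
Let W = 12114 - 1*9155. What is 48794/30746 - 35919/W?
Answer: -479992064/45488707 ≈ -10.552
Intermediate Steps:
W = 2959 (W = 12114 - 9155 = 2959)
48794/30746 - 35919/W = 48794/30746 - 35919/2959 = 48794*(1/30746) - 35919*1/2959 = 24397/15373 - 35919/2959 = -479992064/45488707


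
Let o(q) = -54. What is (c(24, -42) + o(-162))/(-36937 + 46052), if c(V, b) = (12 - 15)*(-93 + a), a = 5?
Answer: 42/1823 ≈ 0.023039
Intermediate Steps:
c(V, b) = 264 (c(V, b) = (12 - 15)*(-93 + 5) = -3*(-88) = 264)
(c(24, -42) + o(-162))/(-36937 + 46052) = (264 - 54)/(-36937 + 46052) = 210/9115 = 210*(1/9115) = 42/1823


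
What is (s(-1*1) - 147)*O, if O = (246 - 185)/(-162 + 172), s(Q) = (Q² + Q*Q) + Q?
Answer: -4453/5 ≈ -890.60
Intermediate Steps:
s(Q) = Q + 2*Q² (s(Q) = (Q² + Q²) + Q = 2*Q² + Q = Q + 2*Q²)
O = 61/10 ≈ 6.1000
(s(-1*1) - 147)*O = ((-1*1)*(1 + 2*(-1*1)) - 147)*(61/10) = (-(1 + 2*(-1)) - 147)*(61/10) = (-(1 - 2) - 147)*(61/10) = (-1*(-1) - 147)*(61/10) = (1 - 147)*(61/10) = -146*61/10 = -4453/5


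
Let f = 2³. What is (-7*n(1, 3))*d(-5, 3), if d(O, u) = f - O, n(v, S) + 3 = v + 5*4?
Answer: -1638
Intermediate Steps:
f = 8
n(v, S) = 17 + v (n(v, S) = -3 + (v + 5*4) = -3 + (v + 20) = -3 + (20 + v) = 17 + v)
d(O, u) = 8 - O
(-7*n(1, 3))*d(-5, 3) = (-7*(17 + 1))*(8 - 1*(-5)) = (-7*18)*(8 + 5) = -126*13 = -1638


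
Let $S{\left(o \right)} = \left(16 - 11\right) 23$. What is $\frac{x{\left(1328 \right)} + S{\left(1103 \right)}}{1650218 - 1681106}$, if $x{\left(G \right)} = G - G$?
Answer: $- \frac{115}{30888} \approx -0.0037231$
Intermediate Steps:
$S{\left(o \right)} = 115$ ($S{\left(o \right)} = 5 \cdot 23 = 115$)
$x{\left(G \right)} = 0$
$\frac{x{\left(1328 \right)} + S{\left(1103 \right)}}{1650218 - 1681106} = \frac{0 + 115}{1650218 - 1681106} = \frac{115}{-30888} = 115 \left(- \frac{1}{30888}\right) = - \frac{115}{30888}$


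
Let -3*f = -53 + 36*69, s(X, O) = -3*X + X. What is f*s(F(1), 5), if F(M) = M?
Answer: 4862/3 ≈ 1620.7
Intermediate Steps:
s(X, O) = -2*X
f = -2431/3 (f = -(-53 + 36*69)/3 = -(-53 + 2484)/3 = -⅓*2431 = -2431/3 ≈ -810.33)
f*s(F(1), 5) = -(-4862)/3 = -2431/3*(-2) = 4862/3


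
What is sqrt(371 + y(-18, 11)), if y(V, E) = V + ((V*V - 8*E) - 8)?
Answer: sqrt(581) ≈ 24.104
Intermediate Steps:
y(V, E) = -8 + V + V**2 - 8*E (y(V, E) = V + ((V**2 - 8*E) - 8) = V + (-8 + V**2 - 8*E) = -8 + V + V**2 - 8*E)
sqrt(371 + y(-18, 11)) = sqrt(371 + (-8 - 18 + (-18)**2 - 8*11)) = sqrt(371 + (-8 - 18 + 324 - 88)) = sqrt(371 + 210) = sqrt(581)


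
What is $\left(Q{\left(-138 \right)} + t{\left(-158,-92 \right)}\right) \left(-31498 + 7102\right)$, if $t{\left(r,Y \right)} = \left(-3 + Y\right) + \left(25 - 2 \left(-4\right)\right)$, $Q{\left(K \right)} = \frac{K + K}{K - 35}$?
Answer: $\frac{254938200}{173} \approx 1.4736 \cdot 10^{6}$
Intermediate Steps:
$Q{\left(K \right)} = \frac{2 K}{-35 + K}$
$t{\left(r,Y \right)} = 30 + Y$ ($t{\left(r,Y \right)} = \left(-3 + Y\right) + \left(25 - -8\right) = \left(-3 + Y\right) + \left(25 + 8\right) = \left(-3 + Y\right) + 33 = 30 + Y$)
$\left(Q{\left(-138 \right)} + t{\left(-158,-92 \right)}\right) \left(-31498 + 7102\right) = \left(2 \left(-138\right) \frac{1}{-35 - 138} + \left(30 - 92\right)\right) \left(-31498 + 7102\right) = \left(2 \left(-138\right) \frac{1}{-173} - 62\right) \left(-24396\right) = \left(2 \left(-138\right) \left(- \frac{1}{173}\right) - 62\right) \left(-24396\right) = \left(\frac{276}{173} - 62\right) \left(-24396\right) = \left(- \frac{10450}{173}\right) \left(-24396\right) = \frac{254938200}{173}$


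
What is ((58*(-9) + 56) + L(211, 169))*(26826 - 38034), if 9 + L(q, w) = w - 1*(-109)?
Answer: 2207976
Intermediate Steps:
L(q, w) = 100 + w (L(q, w) = -9 + (w - 1*(-109)) = -9 + (w + 109) = -9 + (109 + w) = 100 + w)
((58*(-9) + 56) + L(211, 169))*(26826 - 38034) = ((58*(-9) + 56) + (100 + 169))*(26826 - 38034) = ((-522 + 56) + 269)*(-11208) = (-466 + 269)*(-11208) = -197*(-11208) = 2207976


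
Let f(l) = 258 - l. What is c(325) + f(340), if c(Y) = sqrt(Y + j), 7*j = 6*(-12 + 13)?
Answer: -82 + sqrt(15967)/7 ≈ -63.948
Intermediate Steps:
j = 6/7 (j = (6*(-12 + 13))/7 = (6*1)/7 = (1/7)*6 = 6/7 ≈ 0.85714)
c(Y) = sqrt(6/7 + Y) (c(Y) = sqrt(Y + 6/7) = sqrt(6/7 + Y))
c(325) + f(340) = sqrt(42 + 49*325)/7 + (258 - 1*340) = sqrt(42 + 15925)/7 + (258 - 340) = sqrt(15967)/7 - 82 = -82 + sqrt(15967)/7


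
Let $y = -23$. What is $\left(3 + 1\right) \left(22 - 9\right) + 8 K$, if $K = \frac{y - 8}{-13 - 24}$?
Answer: $\frac{2172}{37} \approx 58.703$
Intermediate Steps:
$K = \frac{31}{37}$ ($K = \frac{-23 - 8}{-13 - 24} = - \frac{31}{-37} = \left(-31\right) \left(- \frac{1}{37}\right) = \frac{31}{37} \approx 0.83784$)
$\left(3 + 1\right) \left(22 - 9\right) + 8 K = \left(3 + 1\right) \left(22 - 9\right) + 8 \cdot \frac{31}{37} = 4 \cdot 13 + \frac{248}{37} = 52 + \frac{248}{37} = \frac{2172}{37}$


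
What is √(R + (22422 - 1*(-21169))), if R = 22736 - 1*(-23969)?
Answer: 2*√22574 ≈ 300.49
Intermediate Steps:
R = 46705 (R = 22736 + 23969 = 46705)
√(R + (22422 - 1*(-21169))) = √(46705 + (22422 - 1*(-21169))) = √(46705 + (22422 + 21169)) = √(46705 + 43591) = √90296 = 2*√22574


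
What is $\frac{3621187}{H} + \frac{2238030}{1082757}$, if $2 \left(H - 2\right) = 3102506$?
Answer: $\frac{2464206933403}{559877403345} \approx 4.4013$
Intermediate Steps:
$H = 1551255$ ($H = 2 + \frac{1}{2} \cdot 3102506 = 2 + 1551253 = 1551255$)
$\frac{3621187}{H} + \frac{2238030}{1082757} = \frac{3621187}{1551255} + \frac{2238030}{1082757} = 3621187 \cdot \frac{1}{1551255} + 2238030 \cdot \frac{1}{1082757} = \frac{3621187}{1551255} + \frac{746010}{360919} = \frac{2464206933403}{559877403345}$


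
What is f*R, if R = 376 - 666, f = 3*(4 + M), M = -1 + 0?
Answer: -2610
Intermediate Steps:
M = -1
f = 9 (f = 3*(4 - 1) = 3*3 = 9)
R = -290
f*R = 9*(-290) = -2610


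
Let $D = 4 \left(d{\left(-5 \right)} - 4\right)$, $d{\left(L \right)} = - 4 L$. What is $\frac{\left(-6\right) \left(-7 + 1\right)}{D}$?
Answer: $\frac{9}{16} \approx 0.5625$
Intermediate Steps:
$D = 64$ ($D = 4 \left(\left(-4\right) \left(-5\right) - 4\right) = 4 \left(20 - 4\right) = 4 \cdot 16 = 64$)
$\frac{\left(-6\right) \left(-7 + 1\right)}{D} = \frac{\left(-6\right) \left(-7 + 1\right)}{64} = \left(-6\right) \left(-6\right) \frac{1}{64} = 36 \cdot \frac{1}{64} = \frac{9}{16}$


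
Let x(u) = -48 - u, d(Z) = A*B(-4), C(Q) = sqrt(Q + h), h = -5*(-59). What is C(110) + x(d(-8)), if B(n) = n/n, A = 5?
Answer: -53 + 9*sqrt(5) ≈ -32.875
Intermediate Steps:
B(n) = 1
h = 295
C(Q) = sqrt(295 + Q) (C(Q) = sqrt(Q + 295) = sqrt(295 + Q))
d(Z) = 5 (d(Z) = 5*1 = 5)
C(110) + x(d(-8)) = sqrt(295 + 110) + (-48 - 1*5) = sqrt(405) + (-48 - 5) = 9*sqrt(5) - 53 = -53 + 9*sqrt(5)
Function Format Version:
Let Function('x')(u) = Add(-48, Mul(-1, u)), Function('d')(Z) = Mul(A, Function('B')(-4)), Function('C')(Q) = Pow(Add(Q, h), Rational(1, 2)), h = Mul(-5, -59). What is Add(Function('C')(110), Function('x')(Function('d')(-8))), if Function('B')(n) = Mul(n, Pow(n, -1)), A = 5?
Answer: Add(-53, Mul(9, Pow(5, Rational(1, 2)))) ≈ -32.875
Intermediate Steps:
Function('B')(n) = 1
h = 295
Function('C')(Q) = Pow(Add(295, Q), Rational(1, 2)) (Function('C')(Q) = Pow(Add(Q, 295), Rational(1, 2)) = Pow(Add(295, Q), Rational(1, 2)))
Function('d')(Z) = 5 (Function('d')(Z) = Mul(5, 1) = 5)
Add(Function('C')(110), Function('x')(Function('d')(-8))) = Add(Pow(Add(295, 110), Rational(1, 2)), Add(-48, Mul(-1, 5))) = Add(Pow(405, Rational(1, 2)), Add(-48, -5)) = Add(Mul(9, Pow(5, Rational(1, 2))), -53) = Add(-53, Mul(9, Pow(5, Rational(1, 2))))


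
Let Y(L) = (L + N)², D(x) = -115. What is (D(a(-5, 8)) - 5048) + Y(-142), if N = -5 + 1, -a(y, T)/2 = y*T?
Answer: 16153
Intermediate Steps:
a(y, T) = -2*T*y (a(y, T) = -2*y*T = -2*T*y)
N = -4
Y(L) = (-4 + L)² (Y(L) = (L - 4)² = (-4 + L)²)
(D(a(-5, 8)) - 5048) + Y(-142) = (-115 - 5048) + (-4 - 142)² = -5163 + (-146)² = -5163 + 21316 = 16153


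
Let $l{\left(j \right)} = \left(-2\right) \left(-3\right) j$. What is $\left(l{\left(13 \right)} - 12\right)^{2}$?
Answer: $4356$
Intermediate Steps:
$l{\left(j \right)} = 6 j$
$\left(l{\left(13 \right)} - 12\right)^{2} = \left(6 \cdot 13 - 12\right)^{2} = \left(78 - 12\right)^{2} = 66^{2} = 4356$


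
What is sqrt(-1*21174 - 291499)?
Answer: I*sqrt(312673) ≈ 559.17*I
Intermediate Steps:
sqrt(-1*21174 - 291499) = sqrt(-21174 - 291499) = sqrt(-312673) = I*sqrt(312673)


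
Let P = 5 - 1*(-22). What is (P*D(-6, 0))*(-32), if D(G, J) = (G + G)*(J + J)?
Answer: 0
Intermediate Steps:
D(G, J) = 4*G*J (D(G, J) = (2*G)*(2*J) = 4*G*J)
P = 27 (P = 5 + 22 = 27)
(P*D(-6, 0))*(-32) = (27*(4*(-6)*0))*(-32) = (27*0)*(-32) = 0*(-32) = 0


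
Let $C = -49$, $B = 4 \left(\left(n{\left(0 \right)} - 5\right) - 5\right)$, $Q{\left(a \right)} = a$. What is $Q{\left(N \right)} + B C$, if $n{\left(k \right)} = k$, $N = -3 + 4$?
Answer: $1961$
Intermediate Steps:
$N = 1$
$B = -40$ ($B = 4 \left(\left(0 - 5\right) - 5\right) = 4 \left(-5 - 5\right) = 4 \left(-10\right) = -40$)
$Q{\left(N \right)} + B C = 1 - -1960 = 1 + 1960 = 1961$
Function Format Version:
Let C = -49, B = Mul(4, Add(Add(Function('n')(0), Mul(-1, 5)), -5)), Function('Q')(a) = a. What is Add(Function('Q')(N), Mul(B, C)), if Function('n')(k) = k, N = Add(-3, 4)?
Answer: 1961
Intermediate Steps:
N = 1
B = -40 (B = Mul(4, Add(Add(0, Mul(-1, 5)), -5)) = Mul(4, Add(Add(0, -5), -5)) = Mul(4, Add(-5, -5)) = Mul(4, -10) = -40)
Add(Function('Q')(N), Mul(B, C)) = Add(1, Mul(-40, -49)) = Add(1, 1960) = 1961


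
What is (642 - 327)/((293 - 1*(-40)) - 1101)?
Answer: -105/256 ≈ -0.41016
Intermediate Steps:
(642 - 327)/((293 - 1*(-40)) - 1101) = 315/((293 + 40) - 1101) = 315/(333 - 1101) = 315/(-768) = 315*(-1/768) = -105/256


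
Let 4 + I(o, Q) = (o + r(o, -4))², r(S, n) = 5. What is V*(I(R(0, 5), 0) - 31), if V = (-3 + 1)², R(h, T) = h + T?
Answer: 260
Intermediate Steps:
R(h, T) = T + h
I(o, Q) = -4 + (5 + o)² (I(o, Q) = -4 + (o + 5)² = -4 + (5 + o)²)
V = 4 (V = (-2)² = 4)
V*(I(R(0, 5), 0) - 31) = 4*((-4 + (5 + (5 + 0))²) - 31) = 4*((-4 + (5 + 5)²) - 31) = 4*((-4 + 10²) - 31) = 4*((-4 + 100) - 31) = 4*(96 - 31) = 4*65 = 260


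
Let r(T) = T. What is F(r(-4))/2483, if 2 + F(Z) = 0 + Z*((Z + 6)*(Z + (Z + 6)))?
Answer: 14/2483 ≈ 0.0056383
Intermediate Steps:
F(Z) = -2 + Z*(6 + Z)*(6 + 2*Z) (F(Z) = -2 + (0 + Z*((Z + 6)*(Z + (Z + 6)))) = -2 + (0 + Z*((6 + Z)*(Z + (6 + Z)))) = -2 + (0 + Z*((6 + Z)*(6 + 2*Z))) = -2 + (0 + Z*(6 + Z)*(6 + 2*Z)) = -2 + Z*(6 + Z)*(6 + 2*Z))
F(r(-4))/2483 = (-2 + 2*(-4)³ + 18*(-4)² + 36*(-4))/2483 = (-2 + 2*(-64) + 18*16 - 144)*(1/2483) = (-2 - 128 + 288 - 144)*(1/2483) = 14*(1/2483) = 14/2483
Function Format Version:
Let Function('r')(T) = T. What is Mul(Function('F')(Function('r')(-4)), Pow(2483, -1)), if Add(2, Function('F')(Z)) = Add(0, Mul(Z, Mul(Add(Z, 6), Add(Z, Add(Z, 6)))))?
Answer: Rational(14, 2483) ≈ 0.0056383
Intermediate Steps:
Function('F')(Z) = Add(-2, Mul(Z, Add(6, Z), Add(6, Mul(2, Z)))) (Function('F')(Z) = Add(-2, Add(0, Mul(Z, Mul(Add(Z, 6), Add(Z, Add(Z, 6)))))) = Add(-2, Add(0, Mul(Z, Mul(Add(6, Z), Add(Z, Add(6, Z)))))) = Add(-2, Add(0, Mul(Z, Mul(Add(6, Z), Add(6, Mul(2, Z)))))) = Add(-2, Add(0, Mul(Z, Add(6, Z), Add(6, Mul(2, Z))))) = Add(-2, Mul(Z, Add(6, Z), Add(6, Mul(2, Z)))))
Mul(Function('F')(Function('r')(-4)), Pow(2483, -1)) = Mul(Add(-2, Mul(2, Pow(-4, 3)), Mul(18, Pow(-4, 2)), Mul(36, -4)), Pow(2483, -1)) = Mul(Add(-2, Mul(2, -64), Mul(18, 16), -144), Rational(1, 2483)) = Mul(Add(-2, -128, 288, -144), Rational(1, 2483)) = Mul(14, Rational(1, 2483)) = Rational(14, 2483)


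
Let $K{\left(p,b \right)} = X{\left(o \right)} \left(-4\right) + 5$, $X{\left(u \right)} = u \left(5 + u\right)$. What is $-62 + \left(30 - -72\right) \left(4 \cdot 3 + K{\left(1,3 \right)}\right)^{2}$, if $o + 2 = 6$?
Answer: $1645096$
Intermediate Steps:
$o = 4$ ($o = -2 + 6 = 4$)
$K{\left(p,b \right)} = -139$ ($K{\left(p,b \right)} = 4 \left(5 + 4\right) \left(-4\right) + 5 = 4 \cdot 9 \left(-4\right) + 5 = 36 \left(-4\right) + 5 = -144 + 5 = -139$)
$-62 + \left(30 - -72\right) \left(4 \cdot 3 + K{\left(1,3 \right)}\right)^{2} = -62 + \left(30 - -72\right) \left(4 \cdot 3 - 139\right)^{2} = -62 + \left(30 + 72\right) \left(12 - 139\right)^{2} = -62 + 102 \left(-127\right)^{2} = -62 + 102 \cdot 16129 = -62 + 1645158 = 1645096$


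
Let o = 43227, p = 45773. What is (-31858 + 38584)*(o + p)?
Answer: 598614000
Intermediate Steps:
(-31858 + 38584)*(o + p) = (-31858 + 38584)*(43227 + 45773) = 6726*89000 = 598614000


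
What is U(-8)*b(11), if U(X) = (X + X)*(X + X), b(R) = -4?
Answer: -1024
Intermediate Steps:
U(X) = 4*X² (U(X) = (2*X)*(2*X) = 4*X²)
U(-8)*b(11) = (4*(-8)²)*(-4) = (4*64)*(-4) = 256*(-4) = -1024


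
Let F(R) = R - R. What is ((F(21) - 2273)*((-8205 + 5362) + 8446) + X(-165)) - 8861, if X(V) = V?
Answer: -12744645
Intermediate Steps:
F(R) = 0
((F(21) - 2273)*((-8205 + 5362) + 8446) + X(-165)) - 8861 = ((0 - 2273)*((-8205 + 5362) + 8446) - 165) - 8861 = (-2273*(-2843 + 8446) - 165) - 8861 = (-2273*5603 - 165) - 8861 = (-12735619 - 165) - 8861 = -12735784 - 8861 = -12744645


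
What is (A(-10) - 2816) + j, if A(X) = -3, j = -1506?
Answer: -4325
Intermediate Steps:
(A(-10) - 2816) + j = (-3 - 2816) - 1506 = -2819 - 1506 = -4325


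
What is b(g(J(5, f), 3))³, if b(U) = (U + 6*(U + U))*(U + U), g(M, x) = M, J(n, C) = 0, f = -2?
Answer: 0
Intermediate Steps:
b(U) = 26*U² (b(U) = (U + 6*(2*U))*(2*U) = (U + 12*U)*(2*U) = (13*U)*(2*U) = 26*U²)
b(g(J(5, f), 3))³ = (26*0²)³ = (26*0)³ = 0³ = 0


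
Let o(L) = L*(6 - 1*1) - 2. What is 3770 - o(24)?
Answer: 3652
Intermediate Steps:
o(L) = -2 + 5*L (o(L) = L*(6 - 1) - 2 = L*5 - 2 = 5*L - 2 = -2 + 5*L)
3770 - o(24) = 3770 - (-2 + 5*24) = 3770 - (-2 + 120) = 3770 - 1*118 = 3770 - 118 = 3652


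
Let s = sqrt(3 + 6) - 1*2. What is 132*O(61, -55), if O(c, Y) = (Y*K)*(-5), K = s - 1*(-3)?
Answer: 145200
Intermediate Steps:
s = 1 (s = sqrt(9) - 2 = 3 - 2 = 1)
K = 4 (K = 1 - 1*(-3) = 1 + 3 = 4)
O(c, Y) = -20*Y (O(c, Y) = (Y*4)*(-5) = (4*Y)*(-5) = -20*Y)
132*O(61, -55) = 132*(-20*(-55)) = 132*1100 = 145200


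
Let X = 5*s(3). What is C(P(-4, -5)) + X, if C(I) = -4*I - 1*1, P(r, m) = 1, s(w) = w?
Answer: 10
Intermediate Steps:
X = 15 (X = 5*3 = 15)
C(I) = -1 - 4*I (C(I) = -4*I - 1 = -1 - 4*I)
C(P(-4, -5)) + X = (-1 - 4*1) + 15 = (-1 - 4) + 15 = -5 + 15 = 10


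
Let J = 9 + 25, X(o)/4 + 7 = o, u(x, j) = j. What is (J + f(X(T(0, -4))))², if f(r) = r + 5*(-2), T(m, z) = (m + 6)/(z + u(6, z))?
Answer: 49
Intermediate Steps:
T(m, z) = (6 + m)/(2*z) (T(m, z) = (m + 6)/(z + z) = (6 + m)/((2*z)) = (6 + m)*(1/(2*z)) = (6 + m)/(2*z))
X(o) = -28 + 4*o
f(r) = -10 + r (f(r) = r - 10 = -10 + r)
J = 34
(J + f(X(T(0, -4))))² = (34 + (-10 + (-28 + 4*((½)*(6 + 0)/(-4)))))² = (34 + (-10 + (-28 + 4*((½)*(-¼)*6))))² = (34 + (-10 + (-28 + 4*(-¾))))² = (34 + (-10 + (-28 - 3)))² = (34 + (-10 - 31))² = (34 - 41)² = (-7)² = 49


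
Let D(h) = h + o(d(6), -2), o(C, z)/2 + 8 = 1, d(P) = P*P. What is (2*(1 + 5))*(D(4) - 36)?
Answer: -552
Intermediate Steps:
d(P) = P²
o(C, z) = -14 (o(C, z) = -16 + 2*1 = -16 + 2 = -14)
D(h) = -14 + h (D(h) = h - 14 = -14 + h)
(2*(1 + 5))*(D(4) - 36) = (2*(1 + 5))*((-14 + 4) - 36) = (2*6)*(-10 - 36) = 12*(-46) = -552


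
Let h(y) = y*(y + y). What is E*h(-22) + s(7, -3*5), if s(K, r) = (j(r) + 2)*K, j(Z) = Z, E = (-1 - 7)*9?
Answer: -69787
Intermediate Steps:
E = -72 (E = -8*9 = -72)
s(K, r) = K*(2 + r) (s(K, r) = (r + 2)*K = (2 + r)*K = K*(2 + r))
h(y) = 2*y² (h(y) = y*(2*y) = 2*y²)
E*h(-22) + s(7, -3*5) = -144*(-22)² + 7*(2 - 3*5) = -144*484 + 7*(2 - 15) = -72*968 + 7*(-13) = -69696 - 91 = -69787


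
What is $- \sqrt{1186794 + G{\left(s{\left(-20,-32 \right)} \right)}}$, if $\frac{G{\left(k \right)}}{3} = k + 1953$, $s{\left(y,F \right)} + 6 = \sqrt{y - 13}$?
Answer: $- \sqrt{1192635 + 3 i \sqrt{33}} \approx -1092.1 - 0.0078903 i$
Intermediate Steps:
$s{\left(y,F \right)} = -6 + \sqrt{-13 + y}$ ($s{\left(y,F \right)} = -6 + \sqrt{y - 13} = -6 + \sqrt{-13 + y}$)
$G{\left(k \right)} = 5859 + 3 k$ ($G{\left(k \right)} = 3 \left(k + 1953\right) = 3 \left(1953 + k\right) = 5859 + 3 k$)
$- \sqrt{1186794 + G{\left(s{\left(-20,-32 \right)} \right)}} = - \sqrt{1186794 + \left(5859 + 3 \left(-6 + \sqrt{-13 - 20}\right)\right)} = - \sqrt{1186794 + \left(5859 + 3 \left(-6 + \sqrt{-33}\right)\right)} = - \sqrt{1186794 + \left(5859 + 3 \left(-6 + i \sqrt{33}\right)\right)} = - \sqrt{1186794 + \left(5859 - \left(18 - 3 i \sqrt{33}\right)\right)} = - \sqrt{1186794 + \left(5841 + 3 i \sqrt{33}\right)} = - \sqrt{1192635 + 3 i \sqrt{33}}$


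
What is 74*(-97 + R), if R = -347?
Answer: -32856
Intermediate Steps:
74*(-97 + R) = 74*(-97 - 347) = 74*(-444) = -32856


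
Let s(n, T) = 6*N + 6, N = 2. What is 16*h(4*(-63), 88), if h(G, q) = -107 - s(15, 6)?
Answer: -2000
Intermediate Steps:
s(n, T) = 18 (s(n, T) = 6*2 + 6 = 12 + 6 = 18)
h(G, q) = -125 (h(G, q) = -107 - 1*18 = -107 - 18 = -125)
16*h(4*(-63), 88) = 16*(-125) = -2000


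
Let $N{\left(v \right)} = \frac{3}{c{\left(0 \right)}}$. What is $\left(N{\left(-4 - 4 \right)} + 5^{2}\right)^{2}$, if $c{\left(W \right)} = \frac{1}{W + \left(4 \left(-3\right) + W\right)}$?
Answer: $121$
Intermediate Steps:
$c{\left(W \right)} = \frac{1}{-12 + 2 W}$ ($c{\left(W \right)} = \frac{1}{W + \left(-12 + W\right)} = \frac{1}{-12 + 2 W}$)
$N{\left(v \right)} = -36$ ($N{\left(v \right)} = \frac{3}{\frac{1}{2} \frac{1}{-6 + 0}} = \frac{3}{\frac{1}{2} \frac{1}{-6}} = \frac{3}{\frac{1}{2} \left(- \frac{1}{6}\right)} = \frac{3}{- \frac{1}{12}} = 3 \left(-12\right) = -36$)
$\left(N{\left(-4 - 4 \right)} + 5^{2}\right)^{2} = \left(-36 + 5^{2}\right)^{2} = \left(-36 + 25\right)^{2} = \left(-11\right)^{2} = 121$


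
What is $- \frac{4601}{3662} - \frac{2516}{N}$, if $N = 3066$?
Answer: $- \frac{11660129}{5613846} \approx -2.077$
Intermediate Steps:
$- \frac{4601}{3662} - \frac{2516}{N} = - \frac{4601}{3662} - \frac{2516}{3066} = \left(-4601\right) \frac{1}{3662} - \frac{1258}{1533} = - \frac{4601}{3662} - \frac{1258}{1533} = - \frac{11660129}{5613846}$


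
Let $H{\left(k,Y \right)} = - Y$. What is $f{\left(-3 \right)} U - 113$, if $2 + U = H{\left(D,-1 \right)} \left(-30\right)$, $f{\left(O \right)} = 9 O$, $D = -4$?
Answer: $751$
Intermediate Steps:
$U = -32$ ($U = -2 + \left(-1\right) \left(-1\right) \left(-30\right) = -2 + 1 \left(-30\right) = -2 - 30 = -32$)
$f{\left(-3 \right)} U - 113 = 9 \left(-3\right) \left(-32\right) - 113 = \left(-27\right) \left(-32\right) - 113 = 864 - 113 = 751$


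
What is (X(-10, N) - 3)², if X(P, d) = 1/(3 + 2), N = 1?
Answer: 196/25 ≈ 7.8400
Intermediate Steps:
X(P, d) = ⅕ (X(P, d) = 1/5 = ⅕)
(X(-10, N) - 3)² = (⅕ - 3)² = (-14/5)² = 196/25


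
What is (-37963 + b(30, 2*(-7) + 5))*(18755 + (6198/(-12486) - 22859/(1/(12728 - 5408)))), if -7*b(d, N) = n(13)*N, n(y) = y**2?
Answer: 91993554065546760/14567 ≈ 6.3152e+12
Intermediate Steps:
b(d, N) = -169*N/7 (b(d, N) = -13**2*N/7 = -169*N/7)
(-37963 + b(30, 2*(-7) + 5))*(18755 + (6198/(-12486) - 22859/(1/(12728 - 5408)))) = (-37963 - 169*(2*(-7) + 5)/7)*(18755 + (6198/(-12486) - 22859/(1/(12728 - 5408)))) = (-37963 - 169*(-14 + 5)/7)*(18755 + (6198*(-1/12486) - 22859/(1/7320))) = (-37963 - 169/7*(-9))*(18755 + (-1033/2081 - 22859/1/7320)) = (-37963 + 1521/7)*(18755 + (-1033/2081 - 22859*7320)) = -264220*(18755 + (-1033/2081 - 167327880))/7 = -264220*(18755 - 348209319313/2081)/7 = -264220/7*(-348170290158/2081) = 91993554065546760/14567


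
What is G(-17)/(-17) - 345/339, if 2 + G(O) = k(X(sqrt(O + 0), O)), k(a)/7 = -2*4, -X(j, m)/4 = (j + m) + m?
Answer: 4599/1921 ≈ 2.3941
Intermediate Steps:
X(j, m) = -8*m - 4*j (X(j, m) = -4*((j + m) + m) = -4*(j + 2*m) = -8*m - 4*j)
k(a) = -56 (k(a) = 7*(-2*4) = 7*(-8) = -56)
G(O) = -58 (G(O) = -2 - 56 = -58)
G(-17)/(-17) - 345/339 = -58/(-17) - 345/339 = -58*(-1/17) - 345*1/339 = 58/17 - 115/113 = 4599/1921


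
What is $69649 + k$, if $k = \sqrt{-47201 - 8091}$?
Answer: $69649 + 2 i \sqrt{13823} \approx 69649.0 + 235.14 i$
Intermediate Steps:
$k = 2 i \sqrt{13823}$ ($k = \sqrt{-55292} = 2 i \sqrt{13823} \approx 235.14 i$)
$69649 + k = 69649 + 2 i \sqrt{13823}$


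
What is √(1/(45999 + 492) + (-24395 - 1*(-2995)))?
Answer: I*√46254239886909/46491 ≈ 146.29*I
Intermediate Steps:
√(1/(45999 + 492) + (-24395 - 1*(-2995))) = √(1/46491 + (-24395 + 2995)) = √(1/46491 - 21400) = √(-994907399/46491) = I*√46254239886909/46491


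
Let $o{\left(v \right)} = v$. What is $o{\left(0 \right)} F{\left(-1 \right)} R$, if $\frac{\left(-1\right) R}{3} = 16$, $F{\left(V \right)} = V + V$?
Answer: $0$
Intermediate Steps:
$F{\left(V \right)} = 2 V$
$R = -48$ ($R = \left(-3\right) 16 = -48$)
$o{\left(0 \right)} F{\left(-1 \right)} R = 0 \cdot 2 \left(-1\right) \left(-48\right) = 0 \left(-2\right) \left(-48\right) = 0 \left(-48\right) = 0$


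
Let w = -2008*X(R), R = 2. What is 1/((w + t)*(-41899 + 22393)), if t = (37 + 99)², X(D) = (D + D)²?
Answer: 1/265905792 ≈ 3.7607e-9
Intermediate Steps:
X(D) = 4*D² (X(D) = (2*D)² = 4*D²)
w = -32128 (w = -8032*2² = -8032*4 = -2008*16 = -32128)
t = 18496 (t = 136² = 18496)
1/((w + t)*(-41899 + 22393)) = 1/((-32128 + 18496)*(-41899 + 22393)) = 1/(-13632*(-19506)) = 1/265905792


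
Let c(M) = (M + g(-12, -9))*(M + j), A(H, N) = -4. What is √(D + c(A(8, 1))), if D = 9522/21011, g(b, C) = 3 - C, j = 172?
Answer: √593525157366/21011 ≈ 36.667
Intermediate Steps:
D = 9522/21011 (D = 9522*(1/21011) = 9522/21011 ≈ 0.45319)
c(M) = (12 + M)*(172 + M) (c(M) = (M + (3 - 1*(-9)))*(M + 172) = (M + (3 + 9))*(172 + M) = (M + 12)*(172 + M) = (12 + M)*(172 + M))
√(D + c(A(8, 1))) = √(9522/21011 + (2064 + (-4)² + 184*(-4))) = √(9522/21011 + (2064 + 16 - 736)) = √(9522/21011 + 1344) = √(28248306/21011) = √593525157366/21011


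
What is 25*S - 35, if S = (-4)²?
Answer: 365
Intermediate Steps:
S = 16
25*S - 35 = 25*16 - 35 = 400 - 35 = 365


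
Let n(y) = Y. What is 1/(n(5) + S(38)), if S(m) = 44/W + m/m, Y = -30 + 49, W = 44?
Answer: 1/21 ≈ 0.047619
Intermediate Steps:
Y = 19
n(y) = 19
S(m) = 2 (S(m) = 44/44 + m/m = 44*(1/44) + 1 = 1 + 1 = 2)
1/(n(5) + S(38)) = 1/(19 + 2) = 1/21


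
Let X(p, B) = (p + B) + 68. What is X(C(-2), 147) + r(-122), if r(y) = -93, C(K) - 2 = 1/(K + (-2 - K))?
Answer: 247/2 ≈ 123.50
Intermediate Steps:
C(K) = 3/2 (C(K) = 2 + 1/(K + (-2 - K)) = 2 + 1/(-2) = 2 - ½ = 3/2)
X(p, B) = 68 + B + p (X(p, B) = (B + p) + 68 = 68 + B + p)
X(C(-2), 147) + r(-122) = (68 + 147 + 3/2) - 93 = 433/2 - 93 = 247/2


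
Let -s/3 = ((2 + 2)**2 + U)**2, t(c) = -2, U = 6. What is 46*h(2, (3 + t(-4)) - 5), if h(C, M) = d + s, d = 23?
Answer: -65734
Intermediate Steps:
s = -1452 (s = -3*((2 + 2)**2 + 6)**2 = -3*(4**2 + 6)**2 = -3*(16 + 6)**2 = -3*22**2 = -3*484 = -1452)
h(C, M) = -1429 (h(C, M) = 23 - 1452 = -1429)
46*h(2, (3 + t(-4)) - 5) = 46*(-1429) = -65734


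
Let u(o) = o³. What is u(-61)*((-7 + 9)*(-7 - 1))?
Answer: 3631696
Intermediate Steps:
u(-61)*((-7 + 9)*(-7 - 1)) = (-61)³*((-7 + 9)*(-7 - 1)) = -453962*(-8) = -226981*(-16) = 3631696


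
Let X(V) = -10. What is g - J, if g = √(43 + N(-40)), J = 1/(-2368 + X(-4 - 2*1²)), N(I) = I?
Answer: 1/2378 + √3 ≈ 1.7325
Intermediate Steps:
J = -1/2378 (J = 1/(-2368 - 10) = 1/(-2378) = -1/2378 ≈ -0.00042052)
g = √3 (g = √(43 - 40) = √3 ≈ 1.7320)
g - J = √3 - 1*(-1/2378) = √3 + 1/2378 = 1/2378 + √3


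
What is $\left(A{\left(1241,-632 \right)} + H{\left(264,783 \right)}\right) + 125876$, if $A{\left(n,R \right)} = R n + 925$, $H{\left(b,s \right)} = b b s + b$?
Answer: $53914721$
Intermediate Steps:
$H{\left(b,s \right)} = b + s b^{2}$ ($H{\left(b,s \right)} = b^{2} s + b = s b^{2} + b = b + s b^{2}$)
$A{\left(n,R \right)} = 925 + R n$
$\left(A{\left(1241,-632 \right)} + H{\left(264,783 \right)}\right) + 125876 = \left(\left(925 - 784312\right) + 264 \left(1 + 264 \cdot 783\right)\right) + 125876 = \left(\left(925 - 784312\right) + 264 \left(1 + 206712\right)\right) + 125876 = \left(-783387 + 264 \cdot 206713\right) + 125876 = \left(-783387 + 54572232\right) + 125876 = 53788845 + 125876 = 53914721$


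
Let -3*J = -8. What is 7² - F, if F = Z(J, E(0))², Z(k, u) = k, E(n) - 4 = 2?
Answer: 377/9 ≈ 41.889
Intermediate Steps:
E(n) = 6 (E(n) = 4 + 2 = 6)
J = 8/3 (J = -⅓*(-8) = 8/3 ≈ 2.6667)
F = 64/9 (F = (8/3)² = 64/9 ≈ 7.1111)
7² - F = 7² - 1*64/9 = 49 - 64/9 = 377/9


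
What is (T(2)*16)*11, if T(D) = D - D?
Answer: 0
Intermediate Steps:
T(D) = 0
(T(2)*16)*11 = (0*16)*11 = 0*11 = 0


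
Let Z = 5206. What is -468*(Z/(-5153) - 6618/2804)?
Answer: 5697920826/3612253 ≈ 1577.4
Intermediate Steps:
-468*(Z/(-5153) - 6618/2804) = -468*(5206/(-5153) - 6618/2804) = -468*(5206*(-1/5153) - 6618*1/2804) = -468*(-5206/5153 - 3309/1402) = -468*(-24350089/7224506) = 5697920826/3612253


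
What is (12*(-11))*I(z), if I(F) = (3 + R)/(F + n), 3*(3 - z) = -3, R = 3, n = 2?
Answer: -132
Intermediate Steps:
z = 4 (z = 3 - 1/3*(-3) = 3 + 1 = 4)
I(F) = 6/(2 + F) (I(F) = (3 + 3)/(F + 2) = 6/(2 + F))
(12*(-11))*I(z) = (12*(-11))*(6/(2 + 4)) = -792/6 = -132*1 = -132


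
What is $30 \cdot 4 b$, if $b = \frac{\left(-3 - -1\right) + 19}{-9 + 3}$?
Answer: $-340$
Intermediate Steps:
$b = - \frac{17}{6}$ ($b = \frac{\left(-3 + 1\right) + 19}{-6} = \left(-2 + 19\right) \left(- \frac{1}{6}\right) = 17 \left(- \frac{1}{6}\right) = - \frac{17}{6} \approx -2.8333$)
$30 \cdot 4 b = 30 \cdot 4 \left(- \frac{17}{6}\right) = 120 \left(- \frac{17}{6}\right) = -340$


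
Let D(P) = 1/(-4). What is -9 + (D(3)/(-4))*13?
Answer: -131/16 ≈ -8.1875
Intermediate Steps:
D(P) = -1/4
-9 + (D(3)/(-4))*13 = -9 - 1/4/(-4)*13 = -9 - 1/4*(-1/4)*13 = -9 + (1/16)*13 = -9 + 13/16 = -131/16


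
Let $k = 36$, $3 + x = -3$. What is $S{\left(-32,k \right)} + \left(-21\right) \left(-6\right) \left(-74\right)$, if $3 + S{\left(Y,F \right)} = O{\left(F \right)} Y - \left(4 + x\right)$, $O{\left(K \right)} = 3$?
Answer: $-9421$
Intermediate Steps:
$x = -6$ ($x = -3 - 3 = -6$)
$S{\left(Y,F \right)} = -1 + 3 Y$ ($S{\left(Y,F \right)} = -3 + \left(3 Y - -2\right) = -3 + \left(3 Y + \left(-4 + 6\right)\right) = -3 + \left(3 Y + 2\right) = -3 + \left(2 + 3 Y\right) = -1 + 3 Y$)
$S{\left(-32,k \right)} + \left(-21\right) \left(-6\right) \left(-74\right) = \left(-1 + 3 \left(-32\right)\right) + \left(-21\right) \left(-6\right) \left(-74\right) = \left(-1 - 96\right) + 126 \left(-74\right) = -97 - 9324 = -9421$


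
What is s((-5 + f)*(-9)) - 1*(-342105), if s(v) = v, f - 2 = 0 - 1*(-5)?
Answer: 342087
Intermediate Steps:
f = 7 (f = 2 + (0 - 1*(-5)) = 2 + (0 + 5) = 2 + 5 = 7)
s((-5 + f)*(-9)) - 1*(-342105) = (-5 + 7)*(-9) - 1*(-342105) = 2*(-9) + 342105 = -18 + 342105 = 342087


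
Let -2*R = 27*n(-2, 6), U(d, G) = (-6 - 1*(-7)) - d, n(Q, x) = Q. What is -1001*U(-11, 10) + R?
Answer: -11985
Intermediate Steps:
U(d, G) = 1 - d (U(d, G) = (-6 + 7) - d = 1 - d)
R = 27 (R = -27*(-2)/2 = -½*(-54) = 27)
-1001*U(-11, 10) + R = -1001*(1 - 1*(-11)) + 27 = -1001*(1 + 11) + 27 = -1001*12 + 27 = -12012 + 27 = -11985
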